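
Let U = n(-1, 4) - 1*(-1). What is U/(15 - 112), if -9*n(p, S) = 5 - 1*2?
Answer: -2/291 ≈ -0.0068729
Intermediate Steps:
n(p, S) = -1/3 (n(p, S) = -(5 - 1*2)/9 = -(5 - 2)/9 = -1/9*3 = -1/3)
U = 2/3 (U = -1/3 - 1*(-1) = -1/3 + 1 = 2/3 ≈ 0.66667)
U/(15 - 112) = 2/(3*(15 - 112)) = (2/3)/(-97) = (2/3)*(-1/97) = -2/291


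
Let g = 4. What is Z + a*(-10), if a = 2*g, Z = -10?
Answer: -90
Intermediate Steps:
a = 8 (a = 2*4 = 8)
Z + a*(-10) = -10 + 8*(-10) = -10 - 80 = -90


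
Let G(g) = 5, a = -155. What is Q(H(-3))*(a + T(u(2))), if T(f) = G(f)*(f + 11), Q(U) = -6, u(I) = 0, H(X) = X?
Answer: 600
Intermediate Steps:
T(f) = 55 + 5*f (T(f) = 5*(f + 11) = 5*(11 + f) = 55 + 5*f)
Q(H(-3))*(a + T(u(2))) = -6*(-155 + (55 + 5*0)) = -6*(-155 + (55 + 0)) = -6*(-155 + 55) = -6*(-100) = 600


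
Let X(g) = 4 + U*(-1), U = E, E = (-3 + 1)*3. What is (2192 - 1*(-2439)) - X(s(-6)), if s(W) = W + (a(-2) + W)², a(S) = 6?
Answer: 4621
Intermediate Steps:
E = -6 (E = -2*3 = -6)
U = -6
s(W) = W + (6 + W)²
X(g) = 10 (X(g) = 4 - 6*(-1) = 4 + 6 = 10)
(2192 - 1*(-2439)) - X(s(-6)) = (2192 - 1*(-2439)) - 1*10 = (2192 + 2439) - 10 = 4631 - 10 = 4621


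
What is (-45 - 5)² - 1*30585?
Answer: -28085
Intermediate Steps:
(-45 - 5)² - 1*30585 = (-50)² - 30585 = 2500 - 30585 = -28085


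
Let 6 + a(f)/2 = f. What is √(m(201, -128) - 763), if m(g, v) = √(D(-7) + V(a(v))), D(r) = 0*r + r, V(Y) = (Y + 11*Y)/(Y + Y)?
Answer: √(-763 + I) ≈ 0.0181 + 27.622*I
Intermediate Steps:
a(f) = -12 + 2*f
V(Y) = 6 (V(Y) = (12*Y)/((2*Y)) = (12*Y)*(1/(2*Y)) = 6)
D(r) = r (D(r) = 0 + r = r)
m(g, v) = I (m(g, v) = √(-7 + 6) = √(-1) = I)
√(m(201, -128) - 763) = √(I - 763) = √(-763 + I)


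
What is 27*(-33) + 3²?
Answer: -882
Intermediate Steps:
27*(-33) + 3² = -891 + 9 = -882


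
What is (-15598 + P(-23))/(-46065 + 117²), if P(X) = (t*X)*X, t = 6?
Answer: 1553/4047 ≈ 0.38374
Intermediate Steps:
P(X) = 6*X² (P(X) = (6*X)*X = 6*X²)
(-15598 + P(-23))/(-46065 + 117²) = (-15598 + 6*(-23)²)/(-46065 + 117²) = (-15598 + 6*529)/(-46065 + 13689) = (-15598 + 3174)/(-32376) = -12424*(-1/32376) = 1553/4047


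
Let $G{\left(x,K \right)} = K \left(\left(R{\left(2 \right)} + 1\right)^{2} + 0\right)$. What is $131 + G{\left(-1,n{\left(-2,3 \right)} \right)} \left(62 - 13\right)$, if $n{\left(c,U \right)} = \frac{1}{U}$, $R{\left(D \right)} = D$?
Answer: $278$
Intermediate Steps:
$G{\left(x,K \right)} = 9 K$ ($G{\left(x,K \right)} = K \left(\left(2 + 1\right)^{2} + 0\right) = K \left(3^{2} + 0\right) = K \left(9 + 0\right) = K 9 = 9 K$)
$131 + G{\left(-1,n{\left(-2,3 \right)} \right)} \left(62 - 13\right) = 131 + \frac{9}{3} \left(62 - 13\right) = 131 + 9 \cdot \frac{1}{3} \left(62 - 13\right) = 131 + 3 \cdot 49 = 131 + 147 = 278$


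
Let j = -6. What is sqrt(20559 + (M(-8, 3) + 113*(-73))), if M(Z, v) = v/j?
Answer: sqrt(49238)/2 ≈ 110.95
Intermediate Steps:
M(Z, v) = -v/6 (M(Z, v) = v/(-6) = v*(-1/6) = -v/6)
sqrt(20559 + (M(-8, 3) + 113*(-73))) = sqrt(20559 + (-1/6*3 + 113*(-73))) = sqrt(20559 + (-1/2 - 8249)) = sqrt(20559 - 16499/2) = sqrt(24619/2) = sqrt(49238)/2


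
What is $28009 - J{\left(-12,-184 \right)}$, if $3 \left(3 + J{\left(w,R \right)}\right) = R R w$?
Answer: $163436$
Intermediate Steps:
$J{\left(w,R \right)} = -3 + \frac{w R^{2}}{3}$ ($J{\left(w,R \right)} = -3 + \frac{R R w}{3} = -3 + \frac{R^{2} w}{3} = -3 + \frac{w R^{2}}{3}$)
$28009 - J{\left(-12,-184 \right)} = 28009 - \left(-3 + \frac{1}{3} \left(-12\right) \left(-184\right)^{2}\right) = 28009 - \left(-3 + \frac{1}{3} \left(-12\right) 33856\right) = 28009 - \left(-3 - 135424\right) = 28009 - -135427 = 28009 + 135427 = 163436$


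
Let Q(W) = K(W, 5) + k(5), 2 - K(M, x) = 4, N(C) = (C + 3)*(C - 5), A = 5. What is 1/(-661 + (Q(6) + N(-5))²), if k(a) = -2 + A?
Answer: -1/220 ≈ -0.0045455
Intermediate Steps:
k(a) = 3 (k(a) = -2 + 5 = 3)
N(C) = (-5 + C)*(3 + C) (N(C) = (3 + C)*(-5 + C) = (-5 + C)*(3 + C))
K(M, x) = -2 (K(M, x) = 2 - 1*4 = 2 - 4 = -2)
Q(W) = 1 (Q(W) = -2 + 3 = 1)
1/(-661 + (Q(6) + N(-5))²) = 1/(-661 + (1 + (-15 + (-5)² - 2*(-5)))²) = 1/(-661 + (1 + (-15 + 25 + 10))²) = 1/(-661 + (1 + 20)²) = 1/(-661 + 21²) = 1/(-661 + 441) = 1/(-220) = -1/220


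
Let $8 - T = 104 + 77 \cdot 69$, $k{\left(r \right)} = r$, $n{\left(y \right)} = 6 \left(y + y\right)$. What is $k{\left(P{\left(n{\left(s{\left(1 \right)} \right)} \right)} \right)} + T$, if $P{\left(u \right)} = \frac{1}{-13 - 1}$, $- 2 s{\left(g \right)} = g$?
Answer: $- \frac{75727}{14} \approx -5409.1$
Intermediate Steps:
$s{\left(g \right)} = - \frac{g}{2}$
$n{\left(y \right)} = 12 y$ ($n{\left(y \right)} = 6 \cdot 2 y = 12 y$)
$P{\left(u \right)} = - \frac{1}{14}$ ($P{\left(u \right)} = \frac{1}{-14} = - \frac{1}{14}$)
$T = -5409$ ($T = 8 - \left(104 + 77 \cdot 69\right) = 8 - \left(104 + 5313\right) = 8 - 5417 = -5409$)
$k{\left(P{\left(n{\left(s{\left(1 \right)} \right)} \right)} \right)} + T = - \frac{1}{14} - 5409 = - \frac{75727}{14}$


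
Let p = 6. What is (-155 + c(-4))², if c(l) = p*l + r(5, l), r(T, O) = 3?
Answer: 30976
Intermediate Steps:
c(l) = 3 + 6*l (c(l) = 6*l + 3 = 3 + 6*l)
(-155 + c(-4))² = (-155 + (3 + 6*(-4)))² = (-155 + (3 - 24))² = (-155 - 21)² = (-176)² = 30976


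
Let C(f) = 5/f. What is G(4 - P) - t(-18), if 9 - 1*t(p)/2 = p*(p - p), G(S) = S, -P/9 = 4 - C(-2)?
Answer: 89/2 ≈ 44.500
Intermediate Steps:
P = -117/2 (P = -9*(4 - 5/(-2)) = -9*(4 - 5*(-1)/2) = -9*(4 - 1*(-5/2)) = -9*(4 + 5/2) = -9*13/2 = -117/2 ≈ -58.500)
t(p) = 18 (t(p) = 18 - 2*p*(p - p) = 18 - 2*p*0 = 18 - 2*0 = 18 + 0 = 18)
G(4 - P) - t(-18) = (4 - 1*(-117/2)) - 1*18 = (4 + 117/2) - 18 = 125/2 - 18 = 89/2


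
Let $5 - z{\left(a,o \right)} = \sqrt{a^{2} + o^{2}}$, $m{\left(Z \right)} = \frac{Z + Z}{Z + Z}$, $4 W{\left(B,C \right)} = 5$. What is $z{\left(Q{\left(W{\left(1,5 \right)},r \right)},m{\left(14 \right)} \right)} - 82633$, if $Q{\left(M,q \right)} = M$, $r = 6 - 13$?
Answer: $-82628 - \frac{\sqrt{41}}{4} \approx -82630.0$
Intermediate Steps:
$r = -7$ ($r = 6 - 13 = -7$)
$W{\left(B,C \right)} = \frac{5}{4}$ ($W{\left(B,C \right)} = \frac{1}{4} \cdot 5 = \frac{5}{4}$)
$m{\left(Z \right)} = 1$ ($m{\left(Z \right)} = \frac{2 Z}{2 Z} = 2 Z \frac{1}{2 Z} = 1$)
$z{\left(a,o \right)} = 5 - \sqrt{a^{2} + o^{2}}$
$z{\left(Q{\left(W{\left(1,5 \right)},r \right)},m{\left(14 \right)} \right)} - 82633 = \left(5 - \sqrt{\left(\frac{5}{4}\right)^{2} + 1^{2}}\right) - 82633 = \left(5 - \sqrt{\frac{25}{16} + 1}\right) - 82633 = \left(5 - \sqrt{\frac{41}{16}}\right) - 82633 = \left(5 - \frac{\sqrt{41}}{4}\right) - 82633 = -82628 - \frac{\sqrt{41}}{4}$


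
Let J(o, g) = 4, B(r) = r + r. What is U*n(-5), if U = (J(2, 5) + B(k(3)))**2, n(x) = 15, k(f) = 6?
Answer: 3840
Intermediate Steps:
B(r) = 2*r
U = 256 (U = (4 + 2*6)**2 = (4 + 12)**2 = 16**2 = 256)
U*n(-5) = 256*15 = 3840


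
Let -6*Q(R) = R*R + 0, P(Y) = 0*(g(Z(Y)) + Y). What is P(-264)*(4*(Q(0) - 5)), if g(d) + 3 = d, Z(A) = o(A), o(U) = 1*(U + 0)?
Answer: 0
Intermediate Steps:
o(U) = U (o(U) = 1*U = U)
Z(A) = A
g(d) = -3 + d
P(Y) = 0 (P(Y) = 0*((-3 + Y) + Y) = 0*(-3 + 2*Y) = 0)
Q(R) = -R**2/6 (Q(R) = -(R*R + 0)/6 = -(R**2 + 0)/6 = -R**2/6)
P(-264)*(4*(Q(0) - 5)) = 0*(4*(-1/6*0**2 - 5)) = 0*(4*(-1/6*0 - 5)) = 0*(4*(0 - 5)) = 0*(4*(-5)) = 0*(-20) = 0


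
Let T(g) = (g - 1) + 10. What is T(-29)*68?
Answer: -1360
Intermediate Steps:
T(g) = 9 + g (T(g) = (-1 + g) + 10 = 9 + g)
T(-29)*68 = (9 - 29)*68 = -20*68 = -1360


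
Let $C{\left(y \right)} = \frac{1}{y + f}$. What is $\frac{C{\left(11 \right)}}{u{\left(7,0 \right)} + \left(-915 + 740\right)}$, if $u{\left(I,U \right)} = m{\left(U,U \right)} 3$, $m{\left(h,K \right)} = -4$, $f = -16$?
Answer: $\frac{1}{935} \approx 0.0010695$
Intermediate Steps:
$u{\left(I,U \right)} = -12$ ($u{\left(I,U \right)} = \left(-4\right) 3 = -12$)
$C{\left(y \right)} = \frac{1}{-16 + y}$ ($C{\left(y \right)} = \frac{1}{y - 16} = \frac{1}{-16 + y}$)
$\frac{C{\left(11 \right)}}{u{\left(7,0 \right)} + \left(-915 + 740\right)} = \frac{1}{\left(-16 + 11\right) \left(-12 + \left(-915 + 740\right)\right)} = \frac{1}{\left(-5\right) \left(-12 - 175\right)} = - \frac{1}{5 \left(-187\right)} = \left(- \frac{1}{5}\right) \left(- \frac{1}{187}\right) = \frac{1}{935}$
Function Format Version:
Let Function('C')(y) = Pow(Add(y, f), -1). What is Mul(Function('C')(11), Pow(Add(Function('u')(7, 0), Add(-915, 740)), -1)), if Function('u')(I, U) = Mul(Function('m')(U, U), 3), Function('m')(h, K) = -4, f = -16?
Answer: Rational(1, 935) ≈ 0.0010695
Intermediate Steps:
Function('u')(I, U) = -12 (Function('u')(I, U) = Mul(-4, 3) = -12)
Function('C')(y) = Pow(Add(-16, y), -1) (Function('C')(y) = Pow(Add(y, -16), -1) = Pow(Add(-16, y), -1))
Mul(Function('C')(11), Pow(Add(Function('u')(7, 0), Add(-915, 740)), -1)) = Mul(Pow(Add(-16, 11), -1), Pow(Add(-12, Add(-915, 740)), -1)) = Mul(Pow(-5, -1), Pow(Add(-12, -175), -1)) = Mul(Rational(-1, 5), Pow(-187, -1)) = Mul(Rational(-1, 5), Rational(-1, 187)) = Rational(1, 935)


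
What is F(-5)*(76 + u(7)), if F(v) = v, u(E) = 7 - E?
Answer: -380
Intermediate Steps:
F(-5)*(76 + u(7)) = -5*(76 + (7 - 1*7)) = -5*(76 + (7 - 7)) = -5*(76 + 0) = -5*76 = -380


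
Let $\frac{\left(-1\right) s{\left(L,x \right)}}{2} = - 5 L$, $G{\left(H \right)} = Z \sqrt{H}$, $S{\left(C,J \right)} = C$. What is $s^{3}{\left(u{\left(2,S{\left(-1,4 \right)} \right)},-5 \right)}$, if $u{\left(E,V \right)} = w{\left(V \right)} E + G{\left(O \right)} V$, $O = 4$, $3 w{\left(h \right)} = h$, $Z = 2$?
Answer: $- \frac{2744000}{27} \approx -1.0163 \cdot 10^{5}$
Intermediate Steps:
$w{\left(h \right)} = \frac{h}{3}$
$G{\left(H \right)} = 2 \sqrt{H}$
$u{\left(E,V \right)} = 4 V + \frac{E V}{3}$ ($u{\left(E,V \right)} = \frac{V}{3} E + 2 \sqrt{4} V = \frac{E V}{3} + 2 \cdot 2 V = \frac{E V}{3} + 4 V = 4 V + \frac{E V}{3}$)
$s{\left(L,x \right)} = 10 L$ ($s{\left(L,x \right)} = - 2 \left(- 5 L\right) = 10 L$)
$s^{3}{\left(u{\left(2,S{\left(-1,4 \right)} \right)},-5 \right)} = \left(10 \cdot \frac{1}{3} \left(-1\right) \left(12 + 2\right)\right)^{3} = \left(10 \cdot \frac{1}{3} \left(-1\right) 14\right)^{3} = \left(10 \left(- \frac{14}{3}\right)\right)^{3} = \left(- \frac{140}{3}\right)^{3} = - \frac{2744000}{27}$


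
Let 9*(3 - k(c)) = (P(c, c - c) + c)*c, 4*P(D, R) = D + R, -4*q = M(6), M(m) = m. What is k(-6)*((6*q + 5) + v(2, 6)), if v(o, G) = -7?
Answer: 22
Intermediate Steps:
q = -3/2 (q = -¼*6 = -3/2 ≈ -1.5000)
P(D, R) = D/4 + R/4 (P(D, R) = (D + R)/4 = D/4 + R/4)
k(c) = 3 - 5*c²/36 (k(c) = 3 - ((c/4 + (c - c)/4) + c)*c/9 = 3 - ((c/4 + (¼)*0) + c)*c/9 = 3 - ((c/4 + 0) + c)*c/9 = 3 - (c/4 + c)*c/9 = 3 - 5*c/4*c/9 = 3 - 5*c²/36)
k(-6)*((6*q + 5) + v(2, 6)) = (3 - 5/36*(-6)²)*((6*(-3/2) + 5) - 7) = (3 - 5/36*36)*((-9 + 5) - 7) = (3 - 5)*(-4 - 7) = -2*(-11) = 22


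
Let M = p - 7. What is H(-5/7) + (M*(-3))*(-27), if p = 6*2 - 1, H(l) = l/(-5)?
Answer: 2269/7 ≈ 324.14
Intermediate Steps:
H(l) = -l/5 (H(l) = l*(-⅕) = -l/5)
p = 11 (p = 12 - 1 = 11)
M = 4 (M = 11 - 7 = 4)
H(-5/7) + (M*(-3))*(-27) = -(-1)/7 + (4*(-3))*(-27) = -(-1)/7 - 12*(-27) = -⅕*(-5/7) + 324 = ⅐ + 324 = 2269/7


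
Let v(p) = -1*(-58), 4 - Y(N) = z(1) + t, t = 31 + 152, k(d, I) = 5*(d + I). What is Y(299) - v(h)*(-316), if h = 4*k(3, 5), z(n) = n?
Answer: 18148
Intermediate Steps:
k(d, I) = 5*I + 5*d (k(d, I) = 5*(I + d) = 5*I + 5*d)
t = 183
h = 160 (h = 4*(5*5 + 5*3) = 4*(25 + 15) = 4*40 = 160)
Y(N) = -180 (Y(N) = 4 - (1 + 183) = 4 - 1*184 = 4 - 184 = -180)
v(p) = 58
Y(299) - v(h)*(-316) = -180 - 58*(-316) = -180 - 1*(-18328) = -180 + 18328 = 18148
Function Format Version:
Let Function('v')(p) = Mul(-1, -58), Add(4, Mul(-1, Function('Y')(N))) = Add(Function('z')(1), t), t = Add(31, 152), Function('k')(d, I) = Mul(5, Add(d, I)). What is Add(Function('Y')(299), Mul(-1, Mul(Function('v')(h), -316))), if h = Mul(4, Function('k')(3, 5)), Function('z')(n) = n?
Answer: 18148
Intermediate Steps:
Function('k')(d, I) = Add(Mul(5, I), Mul(5, d)) (Function('k')(d, I) = Mul(5, Add(I, d)) = Add(Mul(5, I), Mul(5, d)))
t = 183
h = 160 (h = Mul(4, Add(Mul(5, 5), Mul(5, 3))) = Mul(4, Add(25, 15)) = Mul(4, 40) = 160)
Function('Y')(N) = -180 (Function('Y')(N) = Add(4, Mul(-1, Add(1, 183))) = Add(4, Mul(-1, 184)) = Add(4, -184) = -180)
Function('v')(p) = 58
Add(Function('Y')(299), Mul(-1, Mul(Function('v')(h), -316))) = Add(-180, Mul(-1, Mul(58, -316))) = Add(-180, Mul(-1, -18328)) = Add(-180, 18328) = 18148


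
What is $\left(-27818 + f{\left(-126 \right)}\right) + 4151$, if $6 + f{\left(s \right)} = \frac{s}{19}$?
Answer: $- \frac{449913}{19} \approx -23680.0$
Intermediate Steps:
$f{\left(s \right)} = -6 + \frac{s}{19}$
$\left(-27818 + f{\left(-126 \right)}\right) + 4151 = \left(-27818 + \left(-6 + \frac{1}{19} \left(-126\right)\right)\right) + 4151 = \left(-27818 - \frac{240}{19}\right) + 4151 = - \frac{528782}{19} + 4151 = - \frac{449913}{19}$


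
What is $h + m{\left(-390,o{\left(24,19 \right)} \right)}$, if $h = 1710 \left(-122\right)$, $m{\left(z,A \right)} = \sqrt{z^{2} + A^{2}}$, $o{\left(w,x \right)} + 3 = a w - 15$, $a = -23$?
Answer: $-208620 + 30 \sqrt{530} \approx -2.0793 \cdot 10^{5}$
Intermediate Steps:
$o{\left(w,x \right)} = -18 - 23 w$ ($o{\left(w,x \right)} = -3 - \left(15 + 23 w\right) = -18 - 23 w$)
$m{\left(z,A \right)} = \sqrt{A^{2} + z^{2}}$
$h = -208620$
$h + m{\left(-390,o{\left(24,19 \right)} \right)} = -208620 + \sqrt{\left(-18 - 552\right)^{2} + \left(-390\right)^{2}} = -208620 + \sqrt{\left(-18 - 552\right)^{2} + 152100} = -208620 + \sqrt{\left(-570\right)^{2} + 152100} = -208620 + \sqrt{324900 + 152100} = -208620 + \sqrt{477000} = -208620 + 30 \sqrt{530}$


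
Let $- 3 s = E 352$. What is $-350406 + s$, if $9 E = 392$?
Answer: $- \frac{9598946}{27} \approx -3.5552 \cdot 10^{5}$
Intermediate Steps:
$E = \frac{392}{9}$ ($E = \frac{1}{9} \cdot 392 = \frac{392}{9} \approx 43.556$)
$s = - \frac{137984}{27}$ ($s = - \frac{\frac{392}{9} \cdot 352}{3} = \left(- \frac{1}{3}\right) \frac{137984}{9} = - \frac{137984}{27} \approx -5110.5$)
$-350406 + s = -350406 - \frac{137984}{27} = - \frac{9598946}{27}$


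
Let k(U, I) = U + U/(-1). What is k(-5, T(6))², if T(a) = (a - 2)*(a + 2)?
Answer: 0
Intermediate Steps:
T(a) = (-2 + a)*(2 + a)
k(U, I) = 0 (k(U, I) = U + U*(-1) = U - U = 0)
k(-5, T(6))² = 0² = 0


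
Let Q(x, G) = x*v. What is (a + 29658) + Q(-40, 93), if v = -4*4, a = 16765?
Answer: 47063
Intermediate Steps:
v = -16
Q(x, G) = -16*x (Q(x, G) = x*(-16) = -16*x)
(a + 29658) + Q(-40, 93) = (16765 + 29658) - 16*(-40) = 46423 + 640 = 47063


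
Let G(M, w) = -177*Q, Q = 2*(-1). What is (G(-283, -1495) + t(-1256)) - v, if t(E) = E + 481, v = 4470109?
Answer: -4470530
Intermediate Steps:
t(E) = 481 + E
Q = -2
G(M, w) = 354 (G(M, w) = -177*(-2) = 354)
(G(-283, -1495) + t(-1256)) - v = (354 + (481 - 1256)) - 1*4470109 = (354 - 775) - 4470109 = -421 - 4470109 = -4470530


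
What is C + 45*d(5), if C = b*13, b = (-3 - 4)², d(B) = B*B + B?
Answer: 1987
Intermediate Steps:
d(B) = B + B² (d(B) = B² + B = B + B²)
b = 49 (b = (-7)² = 49)
C = 637 (C = 49*13 = 637)
C + 45*d(5) = 637 + 45*(5*(1 + 5)) = 637 + 45*(5*6) = 637 + 45*30 = 637 + 1350 = 1987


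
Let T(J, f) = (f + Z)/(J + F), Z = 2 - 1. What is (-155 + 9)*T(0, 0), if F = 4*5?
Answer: -73/10 ≈ -7.3000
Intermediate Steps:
F = 20
Z = 1
T(J, f) = (1 + f)/(20 + J) (T(J, f) = (f + 1)/(J + 20) = (1 + f)/(20 + J))
(-155 + 9)*T(0, 0) = (-155 + 9)*((1 + 0)/(20 + 0)) = -146/20 = -73/10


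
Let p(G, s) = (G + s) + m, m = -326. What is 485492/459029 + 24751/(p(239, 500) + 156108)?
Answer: 87351120111/71847678109 ≈ 1.2158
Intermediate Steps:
p(G, s) = -326 + G + s (p(G, s) = (G + s) - 326 = -326 + G + s)
485492/459029 + 24751/(p(239, 500) + 156108) = 485492/459029 + 24751/((-326 + 239 + 500) + 156108) = 485492*(1/459029) + 24751/(413 + 156108) = 485492/459029 + 24751/156521 = 87351120111/71847678109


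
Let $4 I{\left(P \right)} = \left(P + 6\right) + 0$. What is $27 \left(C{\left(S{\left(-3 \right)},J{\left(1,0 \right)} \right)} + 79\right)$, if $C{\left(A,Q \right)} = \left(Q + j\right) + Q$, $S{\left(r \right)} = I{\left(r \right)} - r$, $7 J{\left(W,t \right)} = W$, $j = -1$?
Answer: $\frac{14796}{7} \approx 2113.7$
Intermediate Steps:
$I{\left(P \right)} = \frac{3}{2} + \frac{P}{4}$ ($I{\left(P \right)} = \frac{\left(P + 6\right) + 0}{4} = \frac{\left(6 + P\right) + 0}{4} = \frac{6 + P}{4} = \frac{3}{2} + \frac{P}{4}$)
$J{\left(W,t \right)} = \frac{W}{7}$
$S{\left(r \right)} = \frac{3}{2} - \frac{3 r}{4}$ ($S{\left(r \right)} = \left(\frac{3}{2} + \frac{r}{4}\right) - r = \frac{3}{2} - \frac{3 r}{4}$)
$C{\left(A,Q \right)} = -1 + 2 Q$ ($C{\left(A,Q \right)} = \left(Q - 1\right) + Q = \left(-1 + Q\right) + Q = -1 + 2 Q$)
$27 \left(C{\left(S{\left(-3 \right)},J{\left(1,0 \right)} \right)} + 79\right) = 27 \left(\left(-1 + 2 \cdot \frac{1}{7} \cdot 1\right) + 79\right) = 27 \left(\left(-1 + 2 \cdot \frac{1}{7}\right) + 79\right) = 27 \left(\left(-1 + \frac{2}{7}\right) + 79\right) = 27 \left(- \frac{5}{7} + 79\right) = 27 \cdot \frac{548}{7} = \frac{14796}{7}$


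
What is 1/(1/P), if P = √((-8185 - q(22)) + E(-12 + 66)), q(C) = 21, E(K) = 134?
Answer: 2*I*√2018 ≈ 89.844*I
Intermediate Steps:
P = 2*I*√2018 (P = √((-8185 - 1*21) + 134) = √((-8185 - 21) + 134) = √(-8206 + 134) = √(-8072) = 2*I*√2018 ≈ 89.844*I)
1/(1/P) = 1/(1/(2*I*√2018)) = 1/(-I*√2018/4036) = 2*I*√2018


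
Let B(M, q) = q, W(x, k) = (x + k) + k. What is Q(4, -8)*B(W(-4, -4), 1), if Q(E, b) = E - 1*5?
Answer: -1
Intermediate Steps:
Q(E, b) = -5 + E (Q(E, b) = E - 5 = -5 + E)
W(x, k) = x + 2*k (W(x, k) = (k + x) + k = x + 2*k)
Q(4, -8)*B(W(-4, -4), 1) = (-5 + 4)*1 = -1*1 = -1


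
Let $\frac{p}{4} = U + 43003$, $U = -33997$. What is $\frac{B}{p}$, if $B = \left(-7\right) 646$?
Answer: $- \frac{119}{948} \approx -0.12553$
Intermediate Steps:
$p = 36024$ ($p = 4 \left(-33997 + 43003\right) = 4 \cdot 9006 = 36024$)
$B = -4522$
$\frac{B}{p} = - \frac{4522}{36024} = \left(-4522\right) \frac{1}{36024} = - \frac{119}{948}$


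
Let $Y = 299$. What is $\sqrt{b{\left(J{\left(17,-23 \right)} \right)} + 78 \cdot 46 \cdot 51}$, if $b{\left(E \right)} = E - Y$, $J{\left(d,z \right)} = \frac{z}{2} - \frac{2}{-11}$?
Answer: $\frac{\sqrt{88415998}}{22} \approx 427.41$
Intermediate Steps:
$J{\left(d,z \right)} = \frac{2}{11} + \frac{z}{2}$ ($J{\left(d,z \right)} = z \frac{1}{2} - - \frac{2}{11} = \frac{z}{2} + \frac{2}{11} = \frac{2}{11} + \frac{z}{2}$)
$b{\left(E \right)} = -299 + E$ ($b{\left(E \right)} = E - 299 = -299 + E$)
$\sqrt{b{\left(J{\left(17,-23 \right)} \right)} + 78 \cdot 46 \cdot 51} = \sqrt{\left(-299 + \left(\frac{2}{11} + \frac{1}{2} \left(-23\right)\right)\right) + 78 \cdot 46 \cdot 51} = \sqrt{\left(-299 + \left(\frac{2}{11} - \frac{23}{2}\right)\right) + 3588 \cdot 51} = \sqrt{\left(-299 - \frac{249}{22}\right) + 182988} = \sqrt{- \frac{6827}{22} + 182988} = \sqrt{\frac{4018909}{22}} = \frac{\sqrt{88415998}}{22}$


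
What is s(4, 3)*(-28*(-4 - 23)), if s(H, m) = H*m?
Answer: 9072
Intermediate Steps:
s(4, 3)*(-28*(-4 - 23)) = (4*3)*(-28*(-4 - 23)) = 12*(-28*(-27)) = 12*756 = 9072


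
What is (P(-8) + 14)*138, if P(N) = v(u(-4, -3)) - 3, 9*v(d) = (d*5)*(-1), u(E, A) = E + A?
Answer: 6164/3 ≈ 2054.7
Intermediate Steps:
u(E, A) = A + E
v(d) = -5*d/9 (v(d) = ((d*5)*(-1))/9 = ((5*d)*(-1))/9 = (-5*d)/9 = -5*d/9)
P(N) = 8/9 (P(N) = -5*(-3 - 4)/9 - 3 = -5/9*(-7) - 3 = 35/9 - 3 = 8/9)
(P(-8) + 14)*138 = (8/9 + 14)*138 = (134/9)*138 = 6164/3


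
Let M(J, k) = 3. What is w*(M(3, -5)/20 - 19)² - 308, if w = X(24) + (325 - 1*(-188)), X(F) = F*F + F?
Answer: 158066377/400 ≈ 3.9517e+5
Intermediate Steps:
X(F) = F + F² (X(F) = F² + F = F + F²)
w = 1113 (w = 24*(1 + 24) + (325 - 1*(-188)) = 24*25 + (325 + 188) = 600 + 513 = 1113)
w*(M(3, -5)/20 - 19)² - 308 = 1113*(3/20 - 19)² - 308 = 1113*(-377/20)² - 308 = 1113*(142129/400) - 308 = 158189577/400 - 308 = 158066377/400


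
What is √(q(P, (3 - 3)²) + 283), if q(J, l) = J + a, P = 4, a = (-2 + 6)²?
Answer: √303 ≈ 17.407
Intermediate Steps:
a = 16 (a = 4² = 16)
q(J, l) = 16 + J (q(J, l) = J + 16 = 16 + J)
√(q(P, (3 - 3)²) + 283) = √((16 + 4) + 283) = √(20 + 283) = √303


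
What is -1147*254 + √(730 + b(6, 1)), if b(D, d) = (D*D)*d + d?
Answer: -291338 + √767 ≈ -2.9131e+5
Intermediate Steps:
b(D, d) = d + d*D² (b(D, d) = D²*d + d = d*D² + d = d + d*D²)
-1147*254 + √(730 + b(6, 1)) = -1147*254 + √(730 + 1*(1 + 6²)) = -291338 + √(730 + 1*(1 + 36)) = -291338 + √(730 + 1*37) = -291338 + √(730 + 37) = -291338 + √767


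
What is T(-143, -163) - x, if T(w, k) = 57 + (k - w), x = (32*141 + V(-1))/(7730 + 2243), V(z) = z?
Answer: 364490/9973 ≈ 36.548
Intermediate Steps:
x = 4511/9973 (x = (32*141 - 1)/(7730 + 2243) = (4512 - 1)/9973 = 4511*(1/9973) = 4511/9973 ≈ 0.45232)
T(w, k) = 57 + k - w
T(-143, -163) - x = (57 - 163 - 1*(-143)) - 1*4511/9973 = (57 - 163 + 143) - 4511/9973 = 37 - 4511/9973 = 364490/9973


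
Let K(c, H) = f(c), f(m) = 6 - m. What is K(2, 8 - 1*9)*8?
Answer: 32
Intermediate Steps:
K(c, H) = 6 - c
K(2, 8 - 1*9)*8 = (6 - 1*2)*8 = (6 - 2)*8 = 4*8 = 32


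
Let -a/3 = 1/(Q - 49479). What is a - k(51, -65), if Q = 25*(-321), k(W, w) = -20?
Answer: 383361/19168 ≈ 20.000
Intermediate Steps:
Q = -8025
a = 1/19168 (a = -3/(-8025 - 49479) = -3/(-57504) = -3*(-1/57504) = 1/19168 ≈ 5.2170e-5)
a - k(51, -65) = 1/19168 - 1*(-20) = 1/19168 + 20 = 383361/19168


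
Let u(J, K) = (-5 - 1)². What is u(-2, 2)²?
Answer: 1296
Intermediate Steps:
u(J, K) = 36 (u(J, K) = (-6)² = 36)
u(-2, 2)² = 36² = 1296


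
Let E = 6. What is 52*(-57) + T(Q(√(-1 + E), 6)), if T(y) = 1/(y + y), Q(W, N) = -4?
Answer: -23713/8 ≈ -2964.1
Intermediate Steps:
T(y) = 1/(2*y)
52*(-57) + T(Q(√(-1 + E), 6)) = 52*(-57) + (½)/(-4) = -2964 + (½)*(-¼) = -2964 - ⅛ = -23713/8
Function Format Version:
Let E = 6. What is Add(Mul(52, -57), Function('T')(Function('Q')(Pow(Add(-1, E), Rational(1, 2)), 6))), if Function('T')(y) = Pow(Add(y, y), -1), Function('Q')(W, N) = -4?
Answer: Rational(-23713, 8) ≈ -2964.1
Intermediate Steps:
Function('T')(y) = Mul(Rational(1, 2), Pow(y, -1)) (Function('T')(y) = Pow(Mul(2, y), -1) = Mul(Rational(1, 2), Pow(y, -1)))
Add(Mul(52, -57), Function('T')(Function('Q')(Pow(Add(-1, E), Rational(1, 2)), 6))) = Add(Mul(52, -57), Mul(Rational(1, 2), Pow(-4, -1))) = Add(-2964, Mul(Rational(1, 2), Rational(-1, 4))) = Add(-2964, Rational(-1, 8)) = Rational(-23713, 8)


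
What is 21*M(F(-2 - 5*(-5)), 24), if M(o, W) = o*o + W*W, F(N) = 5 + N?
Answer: 28560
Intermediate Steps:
M(o, W) = W² + o² (M(o, W) = o² + W² = W² + o²)
21*M(F(-2 - 5*(-5)), 24) = 21*(24² + (5 + (-2 - 5*(-5)))²) = 21*(576 + (5 + (-2 + 25))²) = 21*(576 + (5 + 23)²) = 21*(576 + 28²) = 21*(576 + 784) = 21*1360 = 28560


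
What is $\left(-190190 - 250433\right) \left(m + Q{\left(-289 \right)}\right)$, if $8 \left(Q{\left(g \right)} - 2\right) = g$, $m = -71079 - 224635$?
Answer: $\frac{1042507408655}{8} \approx 1.3031 \cdot 10^{11}$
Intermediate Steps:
$m = -295714$
$Q{\left(g \right)} = 2 + \frac{g}{8}$
$\left(-190190 - 250433\right) \left(m + Q{\left(-289 \right)}\right) = \left(-190190 - 250433\right) \left(-295714 + \left(2 + \frac{1}{8} \left(-289\right)\right)\right) = - 440623 \left(-295714 + \left(2 - \frac{289}{8}\right)\right) = - 440623 \left(-295714 - \frac{273}{8}\right) = \left(-440623\right) \left(- \frac{2365985}{8}\right) = \frac{1042507408655}{8}$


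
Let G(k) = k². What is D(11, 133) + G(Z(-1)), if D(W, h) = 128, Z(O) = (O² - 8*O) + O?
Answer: 192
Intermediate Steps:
Z(O) = O² - 7*O
D(11, 133) + G(Z(-1)) = 128 + (-(-7 - 1))² = 128 + (-1*(-8))² = 128 + 8² = 128 + 64 = 192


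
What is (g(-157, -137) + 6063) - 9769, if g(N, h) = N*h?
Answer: 17803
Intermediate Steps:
(g(-157, -137) + 6063) - 9769 = (-157*(-137) + 6063) - 9769 = (21509 + 6063) - 9769 = 27572 - 9769 = 17803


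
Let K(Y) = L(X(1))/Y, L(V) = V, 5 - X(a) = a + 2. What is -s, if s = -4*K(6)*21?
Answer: 28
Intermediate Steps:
X(a) = 3 - a (X(a) = 5 - (a + 2) = 5 - (2 + a) = 5 + (-2 - a) = 3 - a)
K(Y) = 2/Y (K(Y) = (3 - 1*1)/Y = (3 - 1)/Y = 2/Y)
s = -28 (s = -8/6*21 = -4*1/3*21 = -4/3*21 = -28)
-s = -1*(-28) = 28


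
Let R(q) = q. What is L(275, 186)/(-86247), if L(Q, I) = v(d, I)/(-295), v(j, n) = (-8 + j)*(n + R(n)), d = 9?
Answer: 124/8480955 ≈ 1.4621e-5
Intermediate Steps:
v(j, n) = 2*n*(-8 + j) (v(j, n) = (-8 + j)*(n + n) = (-8 + j)*(2*n) = 2*n*(-8 + j))
L(Q, I) = -2*I/295 (L(Q, I) = (2*I*(-8 + 9))/(-295) = (2*I*1)*(-1/295) = (2*I)*(-1/295) = -2*I/295)
L(275, 186)/(-86247) = -2/295*186/(-86247) = -372/295*(-1/86247) = 124/8480955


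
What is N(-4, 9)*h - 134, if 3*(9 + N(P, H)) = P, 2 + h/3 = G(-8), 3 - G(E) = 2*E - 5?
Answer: -816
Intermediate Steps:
G(E) = 8 - 2*E (G(E) = 3 - (2*E - 5) = 3 - (-5 + 2*E) = 3 + (5 - 2*E) = 8 - 2*E)
h = 66 (h = -6 + 3*(8 - 2*(-8)) = -6 + 3*(8 + 16) = -6 + 3*24 = -6 + 72 = 66)
N(P, H) = -9 + P/3
N(-4, 9)*h - 134 = (-9 + (1/3)*(-4))*66 - 134 = (-9 - 4/3)*66 - 134 = -31/3*66 - 134 = -682 - 134 = -816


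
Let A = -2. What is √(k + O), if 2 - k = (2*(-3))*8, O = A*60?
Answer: I*√70 ≈ 8.3666*I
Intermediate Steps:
O = -120 (O = -2*60 = -120)
k = 50 (k = 2 - 2*(-3)*8 = 2 - (-6)*8 = 2 - 1*(-48) = 2 + 48 = 50)
√(k + O) = √(50 - 120) = √(-70) = I*√70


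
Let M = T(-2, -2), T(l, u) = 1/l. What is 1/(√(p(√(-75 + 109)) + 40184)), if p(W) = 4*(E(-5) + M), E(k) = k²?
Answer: √40282/40282 ≈ 0.0049825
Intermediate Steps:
T(l, u) = 1/l
M = -½ (M = 1/(-2) = -½ ≈ -0.50000)
p(W) = 98 (p(W) = 4*((-5)² - ½) = 4*(25 - ½) = 4*(49/2) = 98)
1/(√(p(√(-75 + 109)) + 40184)) = 1/(√(98 + 40184)) = 1/(√40282) = √40282/40282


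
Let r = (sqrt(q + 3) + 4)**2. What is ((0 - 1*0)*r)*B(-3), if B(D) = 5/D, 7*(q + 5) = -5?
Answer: 0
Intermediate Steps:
q = -40/7 (q = -5 + (1/7)*(-5) = -5 - 5/7 = -40/7 ≈ -5.7143)
r = (4 + I*sqrt(133)/7)**2 (r = (sqrt(-40/7 + 3) + 4)**2 = (sqrt(-19/7) + 4)**2 = (I*sqrt(133)/7 + 4)**2 = (4 + I*sqrt(133)/7)**2 ≈ 13.286 + 13.18*I)
((0 - 1*0)*r)*B(-3) = ((0 - 1*0)*((28 + I*sqrt(133))**2/49))*(5/(-3)) = ((0 + 0)*((28 + I*sqrt(133))**2/49))*(5*(-1/3)) = (0*((28 + I*sqrt(133))**2/49))*(-5/3) = 0*(-5/3) = 0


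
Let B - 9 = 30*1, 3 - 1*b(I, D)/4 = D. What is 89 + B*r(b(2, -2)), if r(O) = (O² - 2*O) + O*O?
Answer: 29729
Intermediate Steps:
b(I, D) = 12 - 4*D
B = 39 (B = 9 + 30*1 = 9 + 30 = 39)
r(O) = -2*O + 2*O² (r(O) = (O² - 2*O) + O² = -2*O + 2*O²)
89 + B*r(b(2, -2)) = 89 + 39*(2*(12 - 4*(-2))*(-1 + (12 - 4*(-2)))) = 89 + 39*(2*(12 + 8)*(-1 + (12 + 8))) = 89 + 39*(2*20*(-1 + 20)) = 89 + 39*(2*20*19) = 89 + 39*760 = 89 + 29640 = 29729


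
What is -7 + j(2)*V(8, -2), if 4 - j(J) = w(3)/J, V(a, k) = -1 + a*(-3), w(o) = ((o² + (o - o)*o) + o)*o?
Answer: 343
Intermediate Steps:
w(o) = o*(o + o²) (w(o) = ((o² + 0*o) + o)*o = ((o² + 0) + o)*o = (o² + o)*o = (o + o²)*o = o*(o + o²))
V(a, k) = -1 - 3*a
j(J) = 4 - 36/J (j(J) = 4 - 3²*(1 + 3)/J = 4 - 9*4/J = 4 - 36/J)
-7 + j(2)*V(8, -2) = -7 + (4 - 36/2)*(-1 - 3*8) = -7 + (4 - 36*½)*(-1 - 24) = -7 + (4 - 18)*(-25) = -7 - 14*(-25) = -7 + 350 = 343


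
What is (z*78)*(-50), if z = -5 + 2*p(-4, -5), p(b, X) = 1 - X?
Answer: -27300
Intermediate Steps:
z = 7 (z = -5 + 2*(1 - 1*(-5)) = -5 + 2*(1 + 5) = -5 + 2*6 = -5 + 12 = 7)
(z*78)*(-50) = (7*78)*(-50) = 546*(-50) = -27300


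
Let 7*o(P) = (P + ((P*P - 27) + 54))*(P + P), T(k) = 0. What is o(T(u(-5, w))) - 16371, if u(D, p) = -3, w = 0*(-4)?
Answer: -16371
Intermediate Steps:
w = 0
o(P) = 2*P*(27 + P + P**2)/7 (o(P) = ((P + ((P*P - 27) + 54))*(P + P))/7 = ((P + ((P**2 - 27) + 54))*(2*P))/7 = ((P + ((-27 + P**2) + 54))*(2*P))/7 = ((P + (27 + P**2))*(2*P))/7 = ((27 + P + P**2)*(2*P))/7 = (2*P*(27 + P + P**2))/7 = 2*P*(27 + P + P**2)/7)
o(T(u(-5, w))) - 16371 = (2/7)*0*(27 + 0 + 0**2) - 16371 = (2/7)*0*(27 + 0 + 0) - 16371 = (2/7)*0*27 - 16371 = 0 - 16371 = -16371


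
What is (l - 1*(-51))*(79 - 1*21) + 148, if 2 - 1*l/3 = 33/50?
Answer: 83479/25 ≈ 3339.2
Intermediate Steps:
l = 201/50 (l = 6 - 99/50 = 201/50 ≈ 4.0200)
(l - 1*(-51))*(79 - 1*21) + 148 = (201/50 - 1*(-51))*(79 - 1*21) + 148 = (201/50 + 51)*(79 - 21) + 148 = (2751/50)*58 + 148 = 79779/25 + 148 = 83479/25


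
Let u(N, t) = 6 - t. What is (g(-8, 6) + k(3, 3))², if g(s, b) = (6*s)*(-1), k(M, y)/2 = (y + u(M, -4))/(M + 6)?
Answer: 209764/81 ≈ 2589.7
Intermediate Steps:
k(M, y) = 2*(10 + y)/(6 + M) (k(M, y) = 2*((y + (6 - 1*(-4)))/(M + 6)) = 2*((y + (6 + 4))/(6 + M)) = 2*((y + 10)/(6 + M)) = 2*((10 + y)/(6 + M)) = 2*(10 + y)/(6 + M))
g(s, b) = -6*s
(g(-8, 6) + k(3, 3))² = (-6*(-8) + 2*(10 + 3)/(6 + 3))² = (48 + 2*13/9)² = (48 + 2*(⅑)*13)² = (48 + 26/9)² = (458/9)² = 209764/81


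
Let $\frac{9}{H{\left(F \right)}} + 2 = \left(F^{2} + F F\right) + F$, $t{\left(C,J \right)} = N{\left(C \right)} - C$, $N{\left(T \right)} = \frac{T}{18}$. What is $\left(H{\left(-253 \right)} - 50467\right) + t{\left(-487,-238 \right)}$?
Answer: $- \frac{115002925739}{2299734} \approx -50007.0$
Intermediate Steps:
$N{\left(T \right)} = \frac{T}{18}$ ($N{\left(T \right)} = T \frac{1}{18} = \frac{T}{18}$)
$t{\left(C,J \right)} = - \frac{17 C}{18}$ ($t{\left(C,J \right)} = \frac{C}{18} - C = - \frac{17 C}{18}$)
$H{\left(F \right)} = \frac{9}{-2 + F + 2 F^{2}}$ ($H{\left(F \right)} = \frac{9}{-2 + \left(\left(F^{2} + F F\right) + F\right)} = \frac{9}{-2 + \left(\left(F^{2} + F^{2}\right) + F\right)} = \frac{9}{-2 + \left(2 F^{2} + F\right)} = \frac{9}{-2 + \left(F + 2 F^{2}\right)} = \frac{9}{-2 + F + 2 F^{2}}$)
$\left(H{\left(-253 \right)} - 50467\right) + t{\left(-487,-238 \right)} = \left(\frac{9}{-2 - 253 + 2 \left(-253\right)^{2}} - 50467\right) - - \frac{8279}{18} = \left(\frac{9}{-2 - 253 + 2 \cdot 64009} - 50467\right) + \frac{8279}{18} = \left(\frac{9}{-2 - 253 + 128018} - 50467\right) + \frac{8279}{18} = \left(\frac{9}{127763} - 50467\right) + \frac{8279}{18} = - \frac{6447815312}{127763} + \frac{8279}{18} = - \frac{115002925739}{2299734}$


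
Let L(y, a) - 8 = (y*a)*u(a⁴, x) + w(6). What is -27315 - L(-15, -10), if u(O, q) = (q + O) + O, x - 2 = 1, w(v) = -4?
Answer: -3027769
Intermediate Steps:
x = 3 (x = 2 + 1 = 3)
u(O, q) = q + 2*O (u(O, q) = (O + q) + O = q + 2*O)
L(y, a) = 4 + a*y*(3 + 2*a⁴) (L(y, a) = 8 + ((y*a)*(3 + 2*a⁴) - 4) = 8 + ((a*y)*(3 + 2*a⁴) - 4) = 8 + (a*y*(3 + 2*a⁴) - 4) = 8 + (-4 + a*y*(3 + 2*a⁴)) = 4 + a*y*(3 + 2*a⁴))
-27315 - L(-15, -10) = -27315 - (4 - 10*(-15)*(3 + 2*(-10)⁴)) = -27315 - (4 - 10*(-15)*(3 + 2*10000)) = -27315 - (4 - 10*(-15)*(3 + 20000)) = -27315 - (4 - 10*(-15)*20003) = -27315 - (4 + 3000450) = -27315 - 1*3000454 = -27315 - 3000454 = -3027769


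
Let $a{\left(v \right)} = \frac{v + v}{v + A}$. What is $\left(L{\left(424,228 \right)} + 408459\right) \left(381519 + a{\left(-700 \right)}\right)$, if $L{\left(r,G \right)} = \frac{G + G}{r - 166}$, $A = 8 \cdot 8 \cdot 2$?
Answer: $\frac{958238904522971}{6149} \approx 1.5584 \cdot 10^{11}$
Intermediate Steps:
$A = 128$ ($A = 64 \cdot 2 = 128$)
$L{\left(r,G \right)} = \frac{2 G}{-166 + r}$
$a{\left(v \right)} = \frac{2 v}{128 + v}$ ($a{\left(v \right)} = \frac{v + v}{v + 128} = \frac{2 v}{128 + v}$)
$\left(L{\left(424,228 \right)} + 408459\right) \left(381519 + a{\left(-700 \right)}\right) = \left(2 \cdot 228 \frac{1}{-166 + 424} + 408459\right) \left(381519 + 2 \left(-700\right) \frac{1}{128 - 700}\right) = \left(2 \cdot 228 \cdot \frac{1}{258} + 408459\right) \left(381519 + 2 \left(-700\right) \frac{1}{-572}\right) = \left(2 \cdot 228 \cdot \frac{1}{258} + 408459\right) \left(381519 + 2 \left(-700\right) \left(- \frac{1}{572}\right)\right) = \left(\frac{76}{43} + 408459\right) \left(381519 + \frac{350}{143}\right) = \frac{17563813}{43} \cdot \frac{54557567}{143} = \frac{958238904522971}{6149}$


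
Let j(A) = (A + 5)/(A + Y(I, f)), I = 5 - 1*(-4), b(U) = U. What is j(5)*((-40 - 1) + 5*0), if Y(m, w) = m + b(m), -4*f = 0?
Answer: -410/23 ≈ -17.826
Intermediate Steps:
f = 0 (f = -¼*0 = 0)
I = 9 (I = 5 + 4 = 9)
Y(m, w) = 2*m (Y(m, w) = m + m = 2*m)
j(A) = (5 + A)/(18 + A) (j(A) = (A + 5)/(A + 2*9) = (5 + A)/(A + 18) = (5 + A)/(18 + A))
j(5)*((-40 - 1) + 5*0) = ((5 + 5)/(18 + 5))*((-40 - 1) + 5*0) = (10/23)*(-41 + 0) = ((1/23)*10)*(-41) = (10/23)*(-41) = -410/23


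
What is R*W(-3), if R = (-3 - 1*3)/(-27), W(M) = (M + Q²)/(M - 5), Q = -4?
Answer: -13/36 ≈ -0.36111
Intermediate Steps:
W(M) = (16 + M)/(-5 + M) (W(M) = (M + (-4)²)/(M - 5) = (M + 16)/(-5 + M) = (16 + M)/(-5 + M))
R = 2/9 (R = (-3 - 3)*(-1/27) = -6*(-1/27) = 2/9 ≈ 0.22222)
R*W(-3) = 2*((16 - 3)/(-5 - 3))/9 = 2*(13/(-8))/9 = 2*(-⅛*13)/9 = (2/9)*(-13/8) = -13/36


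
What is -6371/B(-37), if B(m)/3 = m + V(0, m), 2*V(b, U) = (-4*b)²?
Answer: 6371/111 ≈ 57.396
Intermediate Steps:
V(b, U) = 8*b² (V(b, U) = (-4*b)²/2 = (16*b²)/2 = 8*b²)
B(m) = 3*m (B(m) = 3*(m + 8*0²) = 3*(m + 8*0) = 3*(m + 0) = 3*m)
-6371/B(-37) = -6371/(3*(-37)) = -6371/(-111) = -6371*(-1/111) = 6371/111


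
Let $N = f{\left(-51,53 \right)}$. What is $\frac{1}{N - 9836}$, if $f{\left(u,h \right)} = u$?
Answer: $- \frac{1}{9887} \approx -0.00010114$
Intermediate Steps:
$N = -51$
$\frac{1}{N - 9836} = \frac{1}{-51 - 9836} = \frac{1}{-9887} = - \frac{1}{9887}$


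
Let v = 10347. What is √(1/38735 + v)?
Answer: √15524641166810/38735 ≈ 101.72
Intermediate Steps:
√(1/38735 + v) = √(1/38735 + 10347) = √(400791046/38735) = √15524641166810/38735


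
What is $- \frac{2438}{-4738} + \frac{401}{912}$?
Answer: $\frac{89639}{93936} \approx 0.95426$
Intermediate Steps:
$- \frac{2438}{-4738} + \frac{401}{912} = \left(-2438\right) \left(- \frac{1}{4738}\right) + 401 \cdot \frac{1}{912} = \frac{53}{103} + \frac{401}{912} = \frac{89639}{93936}$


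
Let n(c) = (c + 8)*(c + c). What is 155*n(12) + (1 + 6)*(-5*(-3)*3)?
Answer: 74715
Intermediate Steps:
n(c) = 2*c*(8 + c) (n(c) = (8 + c)*(2*c) = 2*c*(8 + c))
155*n(12) + (1 + 6)*(-5*(-3)*3) = 155*(2*12*(8 + 12)) + (1 + 6)*(-5*(-3)*3) = 155*(2*12*20) + 7*(15*3) = 155*480 + 7*45 = 74400 + 315 = 74715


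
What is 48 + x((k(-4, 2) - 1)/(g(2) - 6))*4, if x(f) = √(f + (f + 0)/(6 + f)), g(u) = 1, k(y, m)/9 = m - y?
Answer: 48 + 12*I*√12190/115 ≈ 48.0 + 11.521*I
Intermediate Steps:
k(y, m) = -9*y + 9*m (k(y, m) = 9*(m - y) = -9*y + 9*m)
x(f) = √(f + f/(6 + f))
48 + x((k(-4, 2) - 1)/(g(2) - 6))*4 = 48 + √((((-9*(-4) + 9*2) - 1)/(1 - 6))*(7 + ((-9*(-4) + 9*2) - 1)/(1 - 6))/(6 + ((-9*(-4) + 9*2) - 1)/(1 - 6)))*4 = 48 + √((((36 + 18) - 1)/(-5))*(7 + ((36 + 18) - 1)/(-5))/(6 + ((36 + 18) - 1)/(-5)))*4 = 48 + √(((54 - 1)*(-⅕))*(7 + (54 - 1)*(-⅕))/(6 + (54 - 1)*(-⅕)))*4 = 48 + √((53*(-⅕))*(7 + 53*(-⅕))/(6 + 53*(-⅕)))*4 = 48 + √(-53*(7 - 53/5)/(5*(6 - 53/5)))*4 = 48 + √(-53/5*(-18/5)/(-23/5))*4 = 48 + √(-53/5*(-5/23)*(-18/5))*4 = 48 + √(-954/115)*4 = 48 + (3*I*√12190/115)*4 = 48 + 12*I*√12190/115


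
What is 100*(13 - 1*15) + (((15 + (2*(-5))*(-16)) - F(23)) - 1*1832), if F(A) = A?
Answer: -1880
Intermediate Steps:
100*(13 - 1*15) + (((15 + (2*(-5))*(-16)) - F(23)) - 1*1832) = 100*(13 - 1*15) + (((15 + (2*(-5))*(-16)) - 1*23) - 1*1832) = 100*(13 - 15) + (((15 - 10*(-16)) - 23) - 1832) = 100*(-2) + (((15 + 160) - 23) - 1832) = -200 + ((175 - 23) - 1832) = -200 + (152 - 1832) = -200 - 1680 = -1880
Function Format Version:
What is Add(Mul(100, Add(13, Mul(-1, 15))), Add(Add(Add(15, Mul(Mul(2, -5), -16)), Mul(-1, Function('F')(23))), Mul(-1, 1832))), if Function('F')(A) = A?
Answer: -1880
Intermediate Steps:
Add(Mul(100, Add(13, Mul(-1, 15))), Add(Add(Add(15, Mul(Mul(2, -5), -16)), Mul(-1, Function('F')(23))), Mul(-1, 1832))) = Add(Mul(100, Add(13, Mul(-1, 15))), Add(Add(Add(15, Mul(Mul(2, -5), -16)), Mul(-1, 23)), Mul(-1, 1832))) = Add(Mul(100, Add(13, -15)), Add(Add(Add(15, Mul(-10, -16)), -23), -1832)) = Add(Mul(100, -2), Add(Add(Add(15, 160), -23), -1832)) = Add(-200, Add(Add(175, -23), -1832)) = Add(-200, Add(152, -1832)) = Add(-200, -1680) = -1880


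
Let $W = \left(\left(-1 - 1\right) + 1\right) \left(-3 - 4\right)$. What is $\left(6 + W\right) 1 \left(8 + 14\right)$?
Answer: $286$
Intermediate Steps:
$W = 7$ ($W = \left(-2 + 1\right) \left(-7\right) = \left(-1\right) \left(-7\right) = 7$)
$\left(6 + W\right) 1 \left(8 + 14\right) = \left(6 + 7\right) 1 \left(8 + 14\right) = 13 \cdot 1 \cdot 22 = 13 \cdot 22 = 286$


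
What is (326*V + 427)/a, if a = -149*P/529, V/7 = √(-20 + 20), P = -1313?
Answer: 225883/195637 ≈ 1.1546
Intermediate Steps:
V = 0 (V = 7*√(-20 + 20) = 7*√0 = 7*0 = 0)
a = 195637/529 (a = -(-195637)/529 = -149*(-1313/529) = 195637/529 ≈ 369.82)
(326*V + 427)/a = (326*0 + 427)/(195637/529) = (0 + 427)*(529/195637) = 427*(529/195637) = 225883/195637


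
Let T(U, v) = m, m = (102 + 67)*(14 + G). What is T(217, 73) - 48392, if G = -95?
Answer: -62081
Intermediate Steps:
m = -13689 (m = (102 + 67)*(14 - 95) = 169*(-81) = -13689)
T(U, v) = -13689
T(217, 73) - 48392 = -13689 - 48392 = -62081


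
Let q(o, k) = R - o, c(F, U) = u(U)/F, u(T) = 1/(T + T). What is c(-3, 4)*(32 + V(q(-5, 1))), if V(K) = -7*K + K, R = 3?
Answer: ⅔ ≈ 0.66667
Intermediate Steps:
u(T) = 1/(2*T)
c(F, U) = 1/(2*F*U) (c(F, U) = (1/(2*U))/F = 1/(2*F*U))
q(o, k) = 3 - o
V(K) = -6*K
c(-3, 4)*(32 + V(q(-5, 1))) = ((½)/(-3*4))*(32 - 6*(3 - 1*(-5))) = ((½)*(-⅓)*(¼))*(32 - 6*(3 + 5)) = -(32 - 6*8)/24 = -(32 - 48)/24 = -1/24*(-16) = ⅔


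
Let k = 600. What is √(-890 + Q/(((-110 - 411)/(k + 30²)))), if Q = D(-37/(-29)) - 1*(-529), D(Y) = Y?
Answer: I*√551690177090/15109 ≈ 49.16*I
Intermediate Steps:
Q = 15378/29 (Q = -37/(-29) - 1*(-529) = -37*(-1/29) + 529 = 37/29 + 529 = 15378/29 ≈ 530.28)
√(-890 + Q/(((-110 - 411)/(k + 30²)))) = √(-890 + 15378/(29*(((-110 - 411)/(600 + 30²))))) = √(-890 + 15378/(29*((-521/(600 + 900))))) = √(-890 + 15378/(29*((-521/1500)))) = √(-890 + 15378/(29*((-521*1/1500)))) = √(-890 + 15378/(29*(-521/1500))) = √(-890 + (15378/29)*(-1500/521)) = √(-890 - 23067000/15109) = √(-36514010/15109) = I*√551690177090/15109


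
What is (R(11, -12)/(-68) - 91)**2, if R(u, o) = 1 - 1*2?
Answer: 38278969/4624 ≈ 8278.3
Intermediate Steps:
R(u, o) = -1 (R(u, o) = 1 - 2 = -1)
(R(11, -12)/(-68) - 91)**2 = (-1/(-68) - 91)**2 = (-1*(-1/68) - 91)**2 = (1/68 - 91)**2 = (-6187/68)**2 = 38278969/4624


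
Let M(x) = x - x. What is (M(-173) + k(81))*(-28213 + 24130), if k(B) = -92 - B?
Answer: 706359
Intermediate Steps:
M(x) = 0
(M(-173) + k(81))*(-28213 + 24130) = (0 + (-92 - 1*81))*(-28213 + 24130) = (0 + (-92 - 81))*(-4083) = (0 - 173)*(-4083) = -173*(-4083) = 706359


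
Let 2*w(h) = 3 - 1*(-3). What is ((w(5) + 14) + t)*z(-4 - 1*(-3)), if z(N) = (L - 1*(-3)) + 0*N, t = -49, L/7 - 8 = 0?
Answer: -1888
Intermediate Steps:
L = 56 (L = 56 + 7*0 = 56 + 0 = 56)
w(h) = 3 (w(h) = (3 - 1*(-3))/2 = (3 + 3)/2 = (½)*6 = 3)
z(N) = 59 (z(N) = (56 - 1*(-3)) + 0*N = (56 + 3) + 0 = 59 + 0 = 59)
((w(5) + 14) + t)*z(-4 - 1*(-3)) = ((3 + 14) - 49)*59 = (17 - 49)*59 = -32*59 = -1888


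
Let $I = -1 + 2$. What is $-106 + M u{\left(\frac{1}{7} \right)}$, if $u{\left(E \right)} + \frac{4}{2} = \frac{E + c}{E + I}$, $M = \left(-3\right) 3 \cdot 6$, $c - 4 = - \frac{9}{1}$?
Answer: $\frac{463}{2} \approx 231.5$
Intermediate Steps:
$c = -5$ ($c = 4 - \frac{9}{1} = 4 - 9 = -5$)
$I = 1$
$M = -54$ ($M = \left(-9\right) 6 = -54$)
$u{\left(E \right)} = -2 + \frac{-5 + E}{1 + E}$ ($u{\left(E \right)} = -2 + \frac{E - 5}{E + 1} = -2 + \frac{-5 + E}{1 + E}$)
$-106 + M u{\left(\frac{1}{7} \right)} = -106 - 54 \frac{-7 - \frac{1}{7}}{1 + \frac{1}{7}} = -106 - 54 \frac{-7 - \frac{1}{7}}{\frac{8}{7}} = -106 - 54 \cdot \frac{7}{8} \left(- \frac{50}{7}\right) = -106 - - \frac{675}{2} = -106 + \frac{675}{2} = \frac{463}{2}$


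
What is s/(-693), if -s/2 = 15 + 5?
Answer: 40/693 ≈ 0.057720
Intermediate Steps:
s = -40 (s = -2*(15 + 5) = -2*20 = -40)
s/(-693) = -40/(-693) = -1/693*(-40) = 40/693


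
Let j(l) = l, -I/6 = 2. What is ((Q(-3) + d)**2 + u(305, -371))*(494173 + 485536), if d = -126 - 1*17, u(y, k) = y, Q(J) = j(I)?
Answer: 23836319970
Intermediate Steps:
I = -12 (I = -6*2 = -12)
Q(J) = -12
d = -143 (d = -126 - 17 = -143)
((Q(-3) + d)**2 + u(305, -371))*(494173 + 485536) = ((-12 - 143)**2 + 305)*(494173 + 485536) = ((-155)**2 + 305)*979709 = (24025 + 305)*979709 = 24330*979709 = 23836319970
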